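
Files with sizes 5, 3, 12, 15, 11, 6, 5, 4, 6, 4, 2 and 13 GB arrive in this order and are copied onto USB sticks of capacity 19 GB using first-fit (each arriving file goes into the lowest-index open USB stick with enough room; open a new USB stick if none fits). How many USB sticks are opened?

5

  5 → USB stick 1 (new)  [load 5/19]
  3 → USB stick 1  [load 8/19]
  12 → USB stick 2 (new)  [load 12/19]
  15 → USB stick 3 (new)  [load 15/19]
  11 → USB stick 1  [load 19/19]
  6 → USB stick 2  [load 18/19]
  5 → USB stick 4 (new)  [load 5/19]
  4 → USB stick 3  [load 19/19]
  6 → USB stick 4  [load 11/19]
  4 → USB stick 4  [load 15/19]
  2 → USB stick 4  [load 17/19]
  13 → USB stick 5 (new)  [load 13/19]
5 USB sticks opened.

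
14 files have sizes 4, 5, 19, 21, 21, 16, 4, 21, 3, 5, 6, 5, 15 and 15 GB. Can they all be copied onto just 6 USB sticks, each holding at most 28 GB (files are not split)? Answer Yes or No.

No

Total = 160 GB; ⌈160/28⌉ = 6.
7 files each exceed half the capacity and cannot share a USB stick, forcing at least 7 USB sticks.
At least 7 USB sticks are required, but only 6 are allowed.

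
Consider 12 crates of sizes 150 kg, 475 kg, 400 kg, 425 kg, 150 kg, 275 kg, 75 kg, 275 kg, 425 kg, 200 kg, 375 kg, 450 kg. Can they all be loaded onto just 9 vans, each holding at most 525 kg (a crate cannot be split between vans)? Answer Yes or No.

A valid assignment using 8 vans:
  van 1: 475 = 475
  van 2: 450 + 75 = 525
  van 3: 425 = 425
  van 4: 425 = 425
  van 5: 400 = 400
  van 6: 375 + 150 = 525
  van 7: 275 + 200 = 475
  van 8: 275 + 150 = 425
That uses only 8 ≤ 9, so 9 vans are enough.

Yes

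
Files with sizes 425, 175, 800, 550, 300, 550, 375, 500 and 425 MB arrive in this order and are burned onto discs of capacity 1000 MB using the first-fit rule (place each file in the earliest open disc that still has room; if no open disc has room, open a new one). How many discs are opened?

  425 → disc 1 (new)  [load 425/1000]
  175 → disc 1  [load 600/1000]
  800 → disc 2 (new)  [load 800/1000]
  550 → disc 3 (new)  [load 550/1000]
  300 → disc 1  [load 900/1000]
  550 → disc 4 (new)  [load 550/1000]
  375 → disc 3  [load 925/1000]
  500 → disc 5 (new)  [load 500/1000]
  425 → disc 4  [load 975/1000]
5 discs opened.

5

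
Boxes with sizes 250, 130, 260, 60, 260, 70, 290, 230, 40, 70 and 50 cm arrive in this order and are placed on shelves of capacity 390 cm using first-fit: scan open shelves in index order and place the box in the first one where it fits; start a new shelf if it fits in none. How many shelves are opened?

  250 → shelf 1 (new)  [load 250/390]
  130 → shelf 1  [load 380/390]
  260 → shelf 2 (new)  [load 260/390]
  60 → shelf 2  [load 320/390]
  260 → shelf 3 (new)  [load 260/390]
  70 → shelf 2  [load 390/390]
  290 → shelf 4 (new)  [load 290/390]
  230 → shelf 5 (new)  [load 230/390]
  40 → shelf 3  [load 300/390]
  70 → shelf 3  [load 370/390]
  50 → shelf 4  [load 340/390]
5 shelves opened.

5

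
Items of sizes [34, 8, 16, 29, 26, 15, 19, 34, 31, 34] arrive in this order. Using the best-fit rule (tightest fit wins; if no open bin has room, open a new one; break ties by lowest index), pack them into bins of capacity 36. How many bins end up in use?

8

  34 → bin 1 (new)  [load 34/36]
  8 → bin 2 (new)  [load 8/36]
  16 → bin 2  [load 24/36]
  29 → bin 3 (new)  [load 29/36]
  26 → bin 4 (new)  [load 26/36]
  15 → bin 5 (new)  [load 15/36]
  19 → bin 5  [load 34/36]
  34 → bin 6 (new)  [load 34/36]
  31 → bin 7 (new)  [load 31/36]
  34 → bin 8 (new)  [load 34/36]
8 bins opened.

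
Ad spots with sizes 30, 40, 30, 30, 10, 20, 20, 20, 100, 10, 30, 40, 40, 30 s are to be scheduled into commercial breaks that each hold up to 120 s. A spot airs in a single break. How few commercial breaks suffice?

4

Total = 100 + 40 + 40 + 40 + 30 + 30 + 30 + 30 + 30 + 20 + 20 + 20 + 10 + 10 = 450 s.
Lower bound: ⌈450/120⌉ = 4 commercial breaks.
A packing using 4 commercial breaks:
  break 1: 100 + 20 = 120
  break 2: 40 + 40 + 40 = 120
  break 3: 30 + 30 + 30 + 30 = 120
  break 4: 30 + 20 + 20 + 10 + 10 = 90
This matches the lower bound, so 4 is optimal.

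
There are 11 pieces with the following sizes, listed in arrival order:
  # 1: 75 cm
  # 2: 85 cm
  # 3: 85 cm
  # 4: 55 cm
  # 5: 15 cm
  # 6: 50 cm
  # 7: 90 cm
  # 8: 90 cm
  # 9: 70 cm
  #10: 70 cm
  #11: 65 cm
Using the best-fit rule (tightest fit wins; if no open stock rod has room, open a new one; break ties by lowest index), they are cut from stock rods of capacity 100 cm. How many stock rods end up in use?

10

  75 → stock rod 1 (new)  [load 75/100]
  85 → stock rod 2 (new)  [load 85/100]
  85 → stock rod 3 (new)  [load 85/100]
  55 → stock rod 4 (new)  [load 55/100]
  15 → stock rod 2  [load 100/100]
  50 → stock rod 5 (new)  [load 50/100]
  90 → stock rod 6 (new)  [load 90/100]
  90 → stock rod 7 (new)  [load 90/100]
  70 → stock rod 8 (new)  [load 70/100]
  70 → stock rod 9 (new)  [load 70/100]
  65 → stock rod 10 (new)  [load 65/100]
10 stock rods opened.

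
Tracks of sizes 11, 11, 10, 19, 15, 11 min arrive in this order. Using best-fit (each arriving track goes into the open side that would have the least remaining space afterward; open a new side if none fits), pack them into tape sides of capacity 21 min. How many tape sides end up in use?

5

  11 → side 1 (new)  [load 11/21]
  11 → side 2 (new)  [load 11/21]
  10 → side 1  [load 21/21]
  19 → side 3 (new)  [load 19/21]
  15 → side 4 (new)  [load 15/21]
  11 → side 5 (new)  [load 11/21]
5 tape sides opened.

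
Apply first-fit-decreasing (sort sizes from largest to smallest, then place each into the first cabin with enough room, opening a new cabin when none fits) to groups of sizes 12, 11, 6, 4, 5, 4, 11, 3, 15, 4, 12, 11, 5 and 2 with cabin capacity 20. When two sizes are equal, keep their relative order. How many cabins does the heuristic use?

Sorted descending: 15, 12, 12, 11, 11, 11, 6, 5, 5, 4, 4, 4, 3, 2.
  15 → cabin 1 (new)  [load 15/20]
  12 → cabin 2 (new)  [load 12/20]
  12 → cabin 3 (new)  [load 12/20]
  11 → cabin 4 (new)  [load 11/20]
  11 → cabin 5 (new)  [load 11/20]
  11 → cabin 6 (new)  [load 11/20]
  6 → cabin 2  [load 18/20]
  5 → cabin 1  [load 20/20]
  5 → cabin 3  [load 17/20]
  4 → cabin 4  [load 15/20]
  4 → cabin 4  [load 19/20]
  4 → cabin 5  [load 15/20]
  3 → cabin 3  [load 20/20]
  2 → cabin 2  [load 20/20]
6 cabins opened.

6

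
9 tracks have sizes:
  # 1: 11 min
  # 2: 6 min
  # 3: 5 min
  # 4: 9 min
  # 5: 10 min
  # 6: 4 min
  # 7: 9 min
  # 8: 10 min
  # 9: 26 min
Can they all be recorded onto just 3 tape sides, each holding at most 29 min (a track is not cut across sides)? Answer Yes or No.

Total = 90 min; ⌈90/29⌉ = 4.
At least 4 tape sides are required, but only 3 are allowed.

No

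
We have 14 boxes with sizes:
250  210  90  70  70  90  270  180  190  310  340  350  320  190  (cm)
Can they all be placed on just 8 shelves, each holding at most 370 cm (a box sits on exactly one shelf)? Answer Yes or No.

No

Total = 2930 cm; ⌈2930/370⌉ = 8.
9 boxes each exceed half the capacity and cannot share a shelf, forcing at least 9 shelves.
At least 9 shelves are required, but only 8 are allowed.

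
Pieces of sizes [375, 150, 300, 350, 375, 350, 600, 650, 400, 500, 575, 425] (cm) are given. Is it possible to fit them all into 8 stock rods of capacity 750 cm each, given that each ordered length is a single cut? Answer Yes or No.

A valid assignment using 8 stock rods:
  stock rod 1: 650 = 650
  stock rod 2: 600 + 150 = 750
  stock rod 3: 575 = 575
  stock rod 4: 500 = 500
  stock rod 5: 425 + 300 = 725
  stock rod 6: 400 + 350 = 750
  stock rod 7: 375 + 375 = 750
  stock rod 8: 350 = 350
Every load is within 750 cm, so 8 stock rods suffice.

Yes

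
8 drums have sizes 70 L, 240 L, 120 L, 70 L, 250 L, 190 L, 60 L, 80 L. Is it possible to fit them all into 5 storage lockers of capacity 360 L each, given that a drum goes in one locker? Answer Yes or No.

A valid assignment using 4 storage lockers:
  locker 1: 250 + 80 = 330
  locker 2: 240 + 120 = 360
  locker 3: 190 + 70 + 70 = 330
  locker 4: 60 = 60
That uses only 4 ≤ 5, so 5 storage lockers are enough.

Yes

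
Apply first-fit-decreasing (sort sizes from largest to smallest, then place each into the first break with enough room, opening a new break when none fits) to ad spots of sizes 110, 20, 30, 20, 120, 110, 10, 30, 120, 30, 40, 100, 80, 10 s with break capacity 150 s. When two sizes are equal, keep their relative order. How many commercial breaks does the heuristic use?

6

Sorted descending: 120, 120, 110, 110, 100, 80, 40, 30, 30, 30, 20, 20, 10, 10.
  120 → break 1 (new)  [load 120/150]
  120 → break 2 (new)  [load 120/150]
  110 → break 3 (new)  [load 110/150]
  110 → break 4 (new)  [load 110/150]
  100 → break 5 (new)  [load 100/150]
  80 → break 6 (new)  [load 80/150]
  40 → break 3  [load 150/150]
  30 → break 1  [load 150/150]
  30 → break 2  [load 150/150]
  30 → break 4  [load 140/150]
  20 → break 5  [load 120/150]
  20 → break 5  [load 140/150]
  10 → break 4  [load 150/150]
  10 → break 5  [load 150/150]
6 commercial breaks opened.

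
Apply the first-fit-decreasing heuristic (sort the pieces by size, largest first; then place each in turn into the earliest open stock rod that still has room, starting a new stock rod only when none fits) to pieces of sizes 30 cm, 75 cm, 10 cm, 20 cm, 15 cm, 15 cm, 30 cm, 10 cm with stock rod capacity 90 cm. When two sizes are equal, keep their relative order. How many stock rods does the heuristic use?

3

Sorted descending: 75, 30, 30, 20, 15, 15, 10, 10.
  75 → stock rod 1 (new)  [load 75/90]
  30 → stock rod 2 (new)  [load 30/90]
  30 → stock rod 2  [load 60/90]
  20 → stock rod 2  [load 80/90]
  15 → stock rod 1  [load 90/90]
  15 → stock rod 3 (new)  [load 15/90]
  10 → stock rod 2  [load 90/90]
  10 → stock rod 3  [load 25/90]
3 stock rods opened.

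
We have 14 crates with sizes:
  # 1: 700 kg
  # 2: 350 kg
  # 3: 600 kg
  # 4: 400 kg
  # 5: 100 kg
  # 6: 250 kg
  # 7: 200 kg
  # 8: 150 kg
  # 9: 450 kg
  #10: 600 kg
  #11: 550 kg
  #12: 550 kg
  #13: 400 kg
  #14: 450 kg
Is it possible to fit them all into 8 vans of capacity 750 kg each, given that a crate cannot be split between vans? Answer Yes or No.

No

Total = 5750 kg; ⌈5750/750⌉ = 8.
9 crates each exceed half the capacity and cannot share a van, forcing at least 9 vans.
At least 9 vans are required, but only 8 are allowed.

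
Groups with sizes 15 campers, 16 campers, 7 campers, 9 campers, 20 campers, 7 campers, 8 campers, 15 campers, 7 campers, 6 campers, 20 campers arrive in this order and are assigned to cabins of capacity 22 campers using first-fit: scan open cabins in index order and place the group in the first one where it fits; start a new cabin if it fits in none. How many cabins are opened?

  15 → cabin 1 (new)  [load 15/22]
  16 → cabin 2 (new)  [load 16/22]
  7 → cabin 1  [load 22/22]
  9 → cabin 3 (new)  [load 9/22]
  20 → cabin 4 (new)  [load 20/22]
  7 → cabin 3  [load 16/22]
  8 → cabin 5 (new)  [load 8/22]
  15 → cabin 6 (new)  [load 15/22]
  7 → cabin 5  [load 15/22]
  6 → cabin 2  [load 22/22]
  20 → cabin 7 (new)  [load 20/22]
7 cabins opened.

7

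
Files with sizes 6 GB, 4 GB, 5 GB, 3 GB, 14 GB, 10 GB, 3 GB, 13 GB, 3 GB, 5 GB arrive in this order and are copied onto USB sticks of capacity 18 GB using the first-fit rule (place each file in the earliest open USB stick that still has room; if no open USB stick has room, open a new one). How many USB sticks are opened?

4

  6 → USB stick 1 (new)  [load 6/18]
  4 → USB stick 1  [load 10/18]
  5 → USB stick 1  [load 15/18]
  3 → USB stick 1  [load 18/18]
  14 → USB stick 2 (new)  [load 14/18]
  10 → USB stick 3 (new)  [load 10/18]
  3 → USB stick 2  [load 17/18]
  13 → USB stick 4 (new)  [load 13/18]
  3 → USB stick 3  [load 13/18]
  5 → USB stick 3  [load 18/18]
4 USB sticks opened.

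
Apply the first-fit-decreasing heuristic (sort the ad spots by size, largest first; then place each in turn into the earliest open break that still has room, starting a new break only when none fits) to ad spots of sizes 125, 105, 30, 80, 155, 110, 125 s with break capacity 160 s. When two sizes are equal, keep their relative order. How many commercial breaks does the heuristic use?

Sorted descending: 155, 125, 125, 110, 105, 80, 30.
  155 → break 1 (new)  [load 155/160]
  125 → break 2 (new)  [load 125/160]
  125 → break 3 (new)  [load 125/160]
  110 → break 4 (new)  [load 110/160]
  105 → break 5 (new)  [load 105/160]
  80 → break 6 (new)  [load 80/160]
  30 → break 2  [load 155/160]
6 commercial breaks opened.

6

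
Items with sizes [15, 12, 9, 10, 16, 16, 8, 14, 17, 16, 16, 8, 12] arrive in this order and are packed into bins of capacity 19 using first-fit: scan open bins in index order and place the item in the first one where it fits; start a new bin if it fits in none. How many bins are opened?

11

  15 → bin 1 (new)  [load 15/19]
  12 → bin 2 (new)  [load 12/19]
  9 → bin 3 (new)  [load 9/19]
  10 → bin 3  [load 19/19]
  16 → bin 4 (new)  [load 16/19]
  16 → bin 5 (new)  [load 16/19]
  8 → bin 6 (new)  [load 8/19]
  14 → bin 7 (new)  [load 14/19]
  17 → bin 8 (new)  [load 17/19]
  16 → bin 9 (new)  [load 16/19]
  16 → bin 10 (new)  [load 16/19]
  8 → bin 6  [load 16/19]
  12 → bin 11 (new)  [load 12/19]
11 bins opened.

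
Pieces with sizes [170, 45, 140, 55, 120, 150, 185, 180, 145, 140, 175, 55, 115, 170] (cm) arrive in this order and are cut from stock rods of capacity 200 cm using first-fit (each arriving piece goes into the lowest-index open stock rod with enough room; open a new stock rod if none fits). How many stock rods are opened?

  170 → stock rod 1 (new)  [load 170/200]
  45 → stock rod 2 (new)  [load 45/200]
  140 → stock rod 2  [load 185/200]
  55 → stock rod 3 (new)  [load 55/200]
  120 → stock rod 3  [load 175/200]
  150 → stock rod 4 (new)  [load 150/200]
  185 → stock rod 5 (new)  [load 185/200]
  180 → stock rod 6 (new)  [load 180/200]
  145 → stock rod 7 (new)  [load 145/200]
  140 → stock rod 8 (new)  [load 140/200]
  175 → stock rod 9 (new)  [load 175/200]
  55 → stock rod 7  [load 200/200]
  115 → stock rod 10 (new)  [load 115/200]
  170 → stock rod 11 (new)  [load 170/200]
11 stock rods opened.

11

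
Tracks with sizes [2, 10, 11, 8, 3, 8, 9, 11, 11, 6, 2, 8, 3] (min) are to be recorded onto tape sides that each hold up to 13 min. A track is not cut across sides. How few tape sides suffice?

9

Total = 11 + 11 + 11 + 10 + 9 + 8 + 8 + 8 + 6 + 3 + 3 + 2 + 2 = 92 min.
Lower bound: ⌈92/13⌉ = 8 tape sides.
A packing using 9 tape sides:
  side 1: 11 + 2 = 13
  side 2: 11 + 2 = 13
  side 3: 11 = 11
  side 4: 10 + 3 = 13
  side 5: 9 + 3 = 12
  side 6: 8 = 8
  side 7: 8 = 8
  side 8: 8 = 8
  side 9: 6 = 6
No arrangement into 8 tape sides stays within capacity, so 9 is optimal.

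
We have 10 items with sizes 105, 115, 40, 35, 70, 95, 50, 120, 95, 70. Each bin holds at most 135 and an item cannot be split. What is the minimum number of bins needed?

Total = 120 + 115 + 105 + 95 + 95 + 70 + 70 + 50 + 40 + 35 = 795.
Lower bound: ⌈795/135⌉ = 6 bins.
Also, 7 items each exceed 135/2, and no two of those can share a bin, so at least 7 bins are needed.
A packing using 7 bins:
  bin 1: 120 = 120
  bin 2: 115 = 115
  bin 3: 105 = 105
  bin 4: 95 + 40 = 135
  bin 5: 95 + 35 = 130
  bin 6: 70 + 50 = 120
  bin 7: 70 = 70
This matches the lower bound, so 7 is optimal.

7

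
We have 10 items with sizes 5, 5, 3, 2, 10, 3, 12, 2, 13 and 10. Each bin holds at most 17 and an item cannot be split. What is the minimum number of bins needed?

Total = 13 + 12 + 10 + 10 + 5 + 5 + 3 + 3 + 2 + 2 = 65.
Lower bound: ⌈65/17⌉ = 4 bins.
A packing using 4 bins:
  bin 1: 13 + 3 = 16
  bin 2: 12 + 5 = 17
  bin 3: 10 + 5 + 2 = 17
  bin 4: 10 + 3 + 2 = 15
This matches the lower bound, so 4 is optimal.

4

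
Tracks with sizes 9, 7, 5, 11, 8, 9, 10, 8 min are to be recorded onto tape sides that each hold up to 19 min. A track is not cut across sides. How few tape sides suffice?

4

Total = 11 + 10 + 9 + 9 + 8 + 8 + 7 + 5 = 67 min.
Lower bound: ⌈67/19⌉ = 4 tape sides.
A packing using 4 tape sides:
  side 1: 11 + 8 = 19
  side 2: 10 + 9 = 19
  side 3: 9 + 8 = 17
  side 4: 7 + 5 = 12
This matches the lower bound, so 4 is optimal.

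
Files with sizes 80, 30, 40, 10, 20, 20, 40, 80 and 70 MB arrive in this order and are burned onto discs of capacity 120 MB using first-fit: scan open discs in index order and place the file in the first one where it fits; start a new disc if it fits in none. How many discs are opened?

4

  80 → disc 1 (new)  [load 80/120]
  30 → disc 1  [load 110/120]
  40 → disc 2 (new)  [load 40/120]
  10 → disc 1  [load 120/120]
  20 → disc 2  [load 60/120]
  20 → disc 2  [load 80/120]
  40 → disc 2  [load 120/120]
  80 → disc 3 (new)  [load 80/120]
  70 → disc 4 (new)  [load 70/120]
4 discs opened.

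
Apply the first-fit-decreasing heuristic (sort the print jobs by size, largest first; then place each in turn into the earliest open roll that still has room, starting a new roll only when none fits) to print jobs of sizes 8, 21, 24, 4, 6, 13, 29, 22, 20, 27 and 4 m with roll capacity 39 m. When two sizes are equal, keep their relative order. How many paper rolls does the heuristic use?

Sorted descending: 29, 27, 24, 22, 21, 20, 13, 8, 6, 4, 4.
  29 → roll 1 (new)  [load 29/39]
  27 → roll 2 (new)  [load 27/39]
  24 → roll 3 (new)  [load 24/39]
  22 → roll 4 (new)  [load 22/39]
  21 → roll 5 (new)  [load 21/39]
  20 → roll 6 (new)  [load 20/39]
  13 → roll 3  [load 37/39]
  8 → roll 1  [load 37/39]
  6 → roll 2  [load 33/39]
  4 → roll 2  [load 37/39]
  4 → roll 4  [load 26/39]
6 paper rolls opened.

6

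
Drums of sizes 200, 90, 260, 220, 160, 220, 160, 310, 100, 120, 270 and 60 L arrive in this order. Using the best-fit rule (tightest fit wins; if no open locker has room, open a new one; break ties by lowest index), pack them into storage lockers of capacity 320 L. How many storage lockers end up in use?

8

  200 → locker 1 (new)  [load 200/320]
  90 → locker 1  [load 290/320]
  260 → locker 2 (new)  [load 260/320]
  220 → locker 3 (new)  [load 220/320]
  160 → locker 4 (new)  [load 160/320]
  220 → locker 5 (new)  [load 220/320]
  160 → locker 4  [load 320/320]
  310 → locker 6 (new)  [load 310/320]
  100 → locker 3  [load 320/320]
  120 → locker 7 (new)  [load 120/320]
  270 → locker 8 (new)  [load 270/320]
  60 → locker 2  [load 320/320]
8 storage lockers opened.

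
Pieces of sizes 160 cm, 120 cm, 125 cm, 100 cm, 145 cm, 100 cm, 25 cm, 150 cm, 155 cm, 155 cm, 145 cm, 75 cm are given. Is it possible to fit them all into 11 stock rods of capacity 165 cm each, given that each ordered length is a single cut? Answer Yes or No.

Yes

A valid assignment using 11 stock rods:
  stock rod 1: 160 = 160
  stock rod 2: 155 = 155
  stock rod 3: 155 = 155
  stock rod 4: 150 = 150
  stock rod 5: 145 = 145
  stock rod 6: 145 = 145
  stock rod 7: 125 + 25 = 150
  stock rod 8: 120 = 120
  stock rod 9: 100 = 100
  stock rod 10: 100 = 100
  stock rod 11: 75 = 75
Every load is within 165 cm, so 11 stock rods suffice.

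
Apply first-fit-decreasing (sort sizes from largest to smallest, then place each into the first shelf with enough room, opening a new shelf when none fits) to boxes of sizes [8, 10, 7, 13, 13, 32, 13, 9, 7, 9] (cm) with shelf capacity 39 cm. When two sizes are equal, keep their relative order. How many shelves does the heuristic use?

4

Sorted descending: 32, 13, 13, 13, 10, 9, 9, 8, 7, 7.
  32 → shelf 1 (new)  [load 32/39]
  13 → shelf 2 (new)  [load 13/39]
  13 → shelf 2  [load 26/39]
  13 → shelf 2  [load 39/39]
  10 → shelf 3 (new)  [load 10/39]
  9 → shelf 3  [load 19/39]
  9 → shelf 3  [load 28/39]
  8 → shelf 3  [load 36/39]
  7 → shelf 1  [load 39/39]
  7 → shelf 4 (new)  [load 7/39]
4 shelves opened.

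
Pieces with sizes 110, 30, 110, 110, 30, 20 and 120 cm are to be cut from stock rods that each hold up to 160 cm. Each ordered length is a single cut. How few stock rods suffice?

Total = 120 + 110 + 110 + 110 + 30 + 30 + 20 = 530 cm.
Lower bound: ⌈530/160⌉ = 4 stock rods.
A packing using 4 stock rods:
  stock rod 1: 120 + 30 = 150
  stock rod 2: 110 + 30 + 20 = 160
  stock rod 3: 110 = 110
  stock rod 4: 110 = 110
This matches the lower bound, so 4 is optimal.

4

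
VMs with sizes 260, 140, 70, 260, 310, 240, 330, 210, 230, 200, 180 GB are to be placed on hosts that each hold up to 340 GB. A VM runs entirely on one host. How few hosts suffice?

9

Total = 330 + 310 + 260 + 260 + 240 + 230 + 210 + 200 + 180 + 140 + 70 = 2430 GB.
Lower bound: ⌈2430/340⌉ = 8 hosts.
Also, 9 VMs each exceed 170 GB, and no two of those can share a host, so at least 9 hosts are needed.
A packing using 9 hosts:
  host 1: 330 = 330
  host 2: 310 = 310
  host 3: 260 + 70 = 330
  host 4: 260 = 260
  host 5: 240 = 240
  host 6: 230 = 230
  host 7: 210 = 210
  host 8: 200 + 140 = 340
  host 9: 180 = 180
This matches the lower bound, so 9 is optimal.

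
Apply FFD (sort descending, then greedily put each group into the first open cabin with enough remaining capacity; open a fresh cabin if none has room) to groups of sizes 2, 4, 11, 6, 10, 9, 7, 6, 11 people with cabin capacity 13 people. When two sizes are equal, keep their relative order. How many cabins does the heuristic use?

6

Sorted descending: 11, 11, 10, 9, 7, 6, 6, 4, 2.
  11 → cabin 1 (new)  [load 11/13]
  11 → cabin 2 (new)  [load 11/13]
  10 → cabin 3 (new)  [load 10/13]
  9 → cabin 4 (new)  [load 9/13]
  7 → cabin 5 (new)  [load 7/13]
  6 → cabin 5  [load 13/13]
  6 → cabin 6 (new)  [load 6/13]
  4 → cabin 4  [load 13/13]
  2 → cabin 1  [load 13/13]
6 cabins opened.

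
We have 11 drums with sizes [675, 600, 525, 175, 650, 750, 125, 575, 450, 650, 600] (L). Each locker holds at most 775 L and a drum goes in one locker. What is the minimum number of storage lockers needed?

Total = 750 + 675 + 650 + 650 + 600 + 600 + 575 + 525 + 450 + 175 + 125 = 5775 L.
Lower bound: ⌈5775/775⌉ = 8 storage lockers.
Also, 9 drums each exceed 775/2 L, and no two of those can share a locker, so at least 9 storage lockers are needed.
A packing using 9 storage lockers:
  locker 1: 750 = 750
  locker 2: 675 = 675
  locker 3: 650 + 125 = 775
  locker 4: 650 = 650
  locker 5: 600 + 175 = 775
  locker 6: 600 = 600
  locker 7: 575 = 575
  locker 8: 525 = 525
  locker 9: 450 = 450
This matches the lower bound, so 9 is optimal.

9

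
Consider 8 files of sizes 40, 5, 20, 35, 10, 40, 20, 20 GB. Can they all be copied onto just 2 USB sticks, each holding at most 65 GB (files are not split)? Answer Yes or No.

No

Total = 190 GB; ⌈190/65⌉ = 3.
At least 3 USB sticks are required, but only 2 are allowed.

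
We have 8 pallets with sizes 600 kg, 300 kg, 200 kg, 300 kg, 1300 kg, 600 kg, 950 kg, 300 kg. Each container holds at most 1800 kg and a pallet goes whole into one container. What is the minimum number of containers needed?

Total = 1300 + 950 + 600 + 600 + 300 + 300 + 300 + 200 = 4550 kg.
Lower bound: ⌈4550/1800⌉ = 3 containers.
A packing using 3 containers:
  container 1: 1300 + 300 + 200 = 1800
  container 2: 950 + 600 = 1550
  container 3: 600 + 300 + 300 = 1200
This matches the lower bound, so 3 is optimal.

3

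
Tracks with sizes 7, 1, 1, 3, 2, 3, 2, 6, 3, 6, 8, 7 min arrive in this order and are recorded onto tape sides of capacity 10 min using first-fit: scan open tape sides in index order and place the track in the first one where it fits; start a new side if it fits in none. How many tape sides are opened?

6

  7 → side 1 (new)  [load 7/10]
  1 → side 1  [load 8/10]
  1 → side 1  [load 9/10]
  3 → side 2 (new)  [load 3/10]
  2 → side 2  [load 5/10]
  3 → side 2  [load 8/10]
  2 → side 2  [load 10/10]
  6 → side 3 (new)  [load 6/10]
  3 → side 3  [load 9/10]
  6 → side 4 (new)  [load 6/10]
  8 → side 5 (new)  [load 8/10]
  7 → side 6 (new)  [load 7/10]
6 tape sides opened.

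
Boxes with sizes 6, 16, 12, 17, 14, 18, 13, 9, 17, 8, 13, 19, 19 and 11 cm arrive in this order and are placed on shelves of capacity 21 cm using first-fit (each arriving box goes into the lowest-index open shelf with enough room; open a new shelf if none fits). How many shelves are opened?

  6 → shelf 1 (new)  [load 6/21]
  16 → shelf 2 (new)  [load 16/21]
  12 → shelf 1  [load 18/21]
  17 → shelf 3 (new)  [load 17/21]
  14 → shelf 4 (new)  [load 14/21]
  18 → shelf 5 (new)  [load 18/21]
  13 → shelf 6 (new)  [load 13/21]
  9 → shelf 7 (new)  [load 9/21]
  17 → shelf 8 (new)  [load 17/21]
  8 → shelf 6  [load 21/21]
  13 → shelf 9 (new)  [load 13/21]
  19 → shelf 10 (new)  [load 19/21]
  19 → shelf 11 (new)  [load 19/21]
  11 → shelf 7  [load 20/21]
11 shelves opened.

11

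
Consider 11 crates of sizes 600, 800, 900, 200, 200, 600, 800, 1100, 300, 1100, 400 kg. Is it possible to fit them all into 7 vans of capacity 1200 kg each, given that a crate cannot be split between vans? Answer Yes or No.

Yes

A valid assignment using 6 vans:
  van 1: 1100 = 1100
  van 2: 1100 = 1100
  van 3: 900 + 300 = 1200
  van 4: 800 + 400 = 1200
  van 5: 800 + 200 + 200 = 1200
  van 6: 600 + 600 = 1200
That uses only 6 ≤ 7, so 7 vans are enough.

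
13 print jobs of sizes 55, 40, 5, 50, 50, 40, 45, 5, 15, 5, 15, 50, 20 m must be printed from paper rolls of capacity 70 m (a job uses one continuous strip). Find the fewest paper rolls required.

Total = 55 + 50 + 50 + 50 + 45 + 40 + 40 + 20 + 15 + 15 + 5 + 5 + 5 = 395 m.
Lower bound: ⌈395/70⌉ = 6 paper rolls.
Also, 7 print jobs each exceed 35 m, and no two of those can share a roll, so at least 7 paper rolls are needed.
A packing using 7 paper rolls:
  roll 1: 55 + 15 = 70
  roll 2: 50 + 20 = 70
  roll 3: 50 + 15 + 5 = 70
  roll 4: 50 + 5 + 5 = 60
  roll 5: 45 = 45
  roll 6: 40 = 40
  roll 7: 40 = 40
This matches the lower bound, so 7 is optimal.

7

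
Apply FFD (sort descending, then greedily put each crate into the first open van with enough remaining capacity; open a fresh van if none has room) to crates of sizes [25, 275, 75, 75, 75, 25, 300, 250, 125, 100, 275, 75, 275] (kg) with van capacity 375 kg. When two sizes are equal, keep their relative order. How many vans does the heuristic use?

Sorted descending: 300, 275, 275, 275, 250, 125, 100, 75, 75, 75, 75, 25, 25.
  300 → van 1 (new)  [load 300/375]
  275 → van 2 (new)  [load 275/375]
  275 → van 3 (new)  [load 275/375]
  275 → van 4 (new)  [load 275/375]
  250 → van 5 (new)  [load 250/375]
  125 → van 5  [load 375/375]
  100 → van 2  [load 375/375]
  75 → van 1  [load 375/375]
  75 → van 3  [load 350/375]
  75 → van 4  [load 350/375]
  75 → van 6 (new)  [load 75/375]
  25 → van 3  [load 375/375]
  25 → van 4  [load 375/375]
6 vans opened.

6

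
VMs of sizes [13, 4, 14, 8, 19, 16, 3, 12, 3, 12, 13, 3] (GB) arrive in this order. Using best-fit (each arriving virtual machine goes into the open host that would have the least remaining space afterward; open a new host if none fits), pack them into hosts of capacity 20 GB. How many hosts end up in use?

7

  13 → host 1 (new)  [load 13/20]
  4 → host 1  [load 17/20]
  14 → host 2 (new)  [load 14/20]
  8 → host 3 (new)  [load 8/20]
  19 → host 4 (new)  [load 19/20]
  16 → host 5 (new)  [load 16/20]
  3 → host 1  [load 20/20]
  12 → host 3  [load 20/20]
  3 → host 5  [load 19/20]
  12 → host 6 (new)  [load 12/20]
  13 → host 7 (new)  [load 13/20]
  3 → host 2  [load 17/20]
7 hosts opened.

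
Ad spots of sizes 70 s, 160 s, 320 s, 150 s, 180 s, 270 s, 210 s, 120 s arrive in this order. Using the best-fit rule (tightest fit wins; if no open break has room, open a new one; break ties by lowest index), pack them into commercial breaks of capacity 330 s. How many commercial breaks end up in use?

  70 → break 1 (new)  [load 70/330]
  160 → break 1  [load 230/330]
  320 → break 2 (new)  [load 320/330]
  150 → break 3 (new)  [load 150/330]
  180 → break 3  [load 330/330]
  270 → break 4 (new)  [load 270/330]
  210 → break 5 (new)  [load 210/330]
  120 → break 5  [load 330/330]
5 commercial breaks opened.

5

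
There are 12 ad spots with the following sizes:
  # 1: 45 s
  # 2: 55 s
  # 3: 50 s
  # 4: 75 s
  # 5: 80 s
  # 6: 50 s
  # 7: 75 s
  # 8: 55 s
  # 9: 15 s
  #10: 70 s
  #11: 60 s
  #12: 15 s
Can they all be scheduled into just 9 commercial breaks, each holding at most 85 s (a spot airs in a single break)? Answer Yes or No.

Total = 645 s; ⌈645/85⌉ = 8.
10 ad spots each exceed half the capacity and cannot share a break, forcing at least 10 commercial breaks.
At least 10 commercial breaks are required, but only 9 are allowed.

No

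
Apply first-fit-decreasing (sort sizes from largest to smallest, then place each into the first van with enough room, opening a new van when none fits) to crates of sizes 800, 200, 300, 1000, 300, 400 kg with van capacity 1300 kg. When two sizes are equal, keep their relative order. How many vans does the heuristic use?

3

Sorted descending: 1000, 800, 400, 300, 300, 200.
  1000 → van 1 (new)  [load 1000/1300]
  800 → van 2 (new)  [load 800/1300]
  400 → van 2  [load 1200/1300]
  300 → van 1  [load 1300/1300]
  300 → van 3 (new)  [load 300/1300]
  200 → van 3  [load 500/1300]
3 vans opened.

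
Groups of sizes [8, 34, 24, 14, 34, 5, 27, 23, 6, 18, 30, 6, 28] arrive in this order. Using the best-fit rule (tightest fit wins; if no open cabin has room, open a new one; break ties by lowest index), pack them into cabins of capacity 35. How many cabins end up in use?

9

  8 → cabin 1 (new)  [load 8/35]
  34 → cabin 2 (new)  [load 34/35]
  24 → cabin 1  [load 32/35]
  14 → cabin 3 (new)  [load 14/35]
  34 → cabin 4 (new)  [load 34/35]
  5 → cabin 3  [load 19/35]
  27 → cabin 5 (new)  [load 27/35]
  23 → cabin 6 (new)  [load 23/35]
  6 → cabin 5  [load 33/35]
  18 → cabin 7 (new)  [load 18/35]
  30 → cabin 8 (new)  [load 30/35]
  6 → cabin 6  [load 29/35]
  28 → cabin 9 (new)  [load 28/35]
9 cabins opened.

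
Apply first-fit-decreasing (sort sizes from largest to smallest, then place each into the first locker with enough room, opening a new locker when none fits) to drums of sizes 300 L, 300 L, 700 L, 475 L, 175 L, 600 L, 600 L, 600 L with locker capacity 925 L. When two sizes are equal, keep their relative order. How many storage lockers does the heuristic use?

5

Sorted descending: 700, 600, 600, 600, 475, 300, 300, 175.
  700 → locker 1 (new)  [load 700/925]
  600 → locker 2 (new)  [load 600/925]
  600 → locker 3 (new)  [load 600/925]
  600 → locker 4 (new)  [load 600/925]
  475 → locker 5 (new)  [load 475/925]
  300 → locker 2  [load 900/925]
  300 → locker 3  [load 900/925]
  175 → locker 1  [load 875/925]
5 storage lockers opened.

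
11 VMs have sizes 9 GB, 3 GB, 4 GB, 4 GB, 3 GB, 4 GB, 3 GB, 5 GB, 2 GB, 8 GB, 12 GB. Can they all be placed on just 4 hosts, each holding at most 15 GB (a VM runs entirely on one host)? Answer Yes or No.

Yes

A valid assignment using 4 hosts:
  host 1: 12 + 3 = 15
  host 2: 9 + 5 = 14
  host 3: 8 + 4 + 3 = 15
  host 4: 4 + 4 + 3 + 2 = 13
Every load is within 15 GB, so 4 hosts suffice.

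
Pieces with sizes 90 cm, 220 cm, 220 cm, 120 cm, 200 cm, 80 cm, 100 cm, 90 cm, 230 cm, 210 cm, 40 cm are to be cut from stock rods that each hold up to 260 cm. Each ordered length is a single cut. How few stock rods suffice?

7

Total = 230 + 220 + 220 + 210 + 200 + 120 + 100 + 90 + 90 + 80 + 40 = 1600 cm.
Lower bound: ⌈1600/260⌉ = 7 stock rods.
A packing using 7 stock rods:
  stock rod 1: 230 = 230
  stock rod 2: 220 + 40 = 260
  stock rod 3: 220 = 220
  stock rod 4: 210 = 210
  stock rod 5: 200 = 200
  stock rod 6: 120 + 100 = 220
  stock rod 7: 90 + 90 + 80 = 260
This matches the lower bound, so 7 is optimal.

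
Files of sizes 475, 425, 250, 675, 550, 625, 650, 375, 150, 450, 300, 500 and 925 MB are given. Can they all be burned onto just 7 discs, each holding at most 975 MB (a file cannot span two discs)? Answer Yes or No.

Yes

A valid assignment using 7 discs:
  disc 1: 925 = 925
  disc 2: 675 + 300 = 975
  disc 3: 650 + 250 = 900
  disc 4: 625 + 150 = 775
  disc 5: 550 + 425 = 975
  disc 6: 500 + 475 = 975
  disc 7: 450 + 375 = 825
Every load is within 975 MB, so 7 discs suffice.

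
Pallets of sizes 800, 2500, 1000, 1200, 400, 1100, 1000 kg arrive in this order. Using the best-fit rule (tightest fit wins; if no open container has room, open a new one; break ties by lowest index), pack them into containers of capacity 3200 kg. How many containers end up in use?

3

  800 → container 1 (new)  [load 800/3200]
  2500 → container 2 (new)  [load 2500/3200]
  1000 → container 1  [load 1800/3200]
  1200 → container 1  [load 3000/3200]
  400 → container 2  [load 2900/3200]
  1100 → container 3 (new)  [load 1100/3200]
  1000 → container 3  [load 2100/3200]
3 containers opened.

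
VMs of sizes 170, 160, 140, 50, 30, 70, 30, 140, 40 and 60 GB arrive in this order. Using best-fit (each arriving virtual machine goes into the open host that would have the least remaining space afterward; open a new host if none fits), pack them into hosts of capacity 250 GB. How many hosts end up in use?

  170 → host 1 (new)  [load 170/250]
  160 → host 2 (new)  [load 160/250]
  140 → host 3 (new)  [load 140/250]
  50 → host 1  [load 220/250]
  30 → host 1  [load 250/250]
  70 → host 2  [load 230/250]
  30 → host 3  [load 170/250]
  140 → host 4 (new)  [load 140/250]
  40 → host 3  [load 210/250]
  60 → host 4  [load 200/250]
4 hosts opened.

4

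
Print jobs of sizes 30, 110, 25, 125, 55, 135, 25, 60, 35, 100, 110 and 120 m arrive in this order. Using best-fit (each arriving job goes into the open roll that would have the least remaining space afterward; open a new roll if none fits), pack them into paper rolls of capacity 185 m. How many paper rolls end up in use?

7

  30 → roll 1 (new)  [load 30/185]
  110 → roll 1  [load 140/185]
  25 → roll 1  [load 165/185]
  125 → roll 2 (new)  [load 125/185]
  55 → roll 2  [load 180/185]
  135 → roll 3 (new)  [load 135/185]
  25 → roll 3  [load 160/185]
  60 → roll 4 (new)  [load 60/185]
  35 → roll 4  [load 95/185]
  100 → roll 5 (new)  [load 100/185]
  110 → roll 6 (new)  [load 110/185]
  120 → roll 7 (new)  [load 120/185]
7 paper rolls opened.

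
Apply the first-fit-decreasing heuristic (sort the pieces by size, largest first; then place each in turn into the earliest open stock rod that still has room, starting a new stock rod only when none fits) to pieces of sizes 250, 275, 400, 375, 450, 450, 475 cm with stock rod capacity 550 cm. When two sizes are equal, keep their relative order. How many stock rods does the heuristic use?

Sorted descending: 475, 450, 450, 400, 375, 275, 250.
  475 → stock rod 1 (new)  [load 475/550]
  450 → stock rod 2 (new)  [load 450/550]
  450 → stock rod 3 (new)  [load 450/550]
  400 → stock rod 4 (new)  [load 400/550]
  375 → stock rod 5 (new)  [load 375/550]
  275 → stock rod 6 (new)  [load 275/550]
  250 → stock rod 6  [load 525/550]
6 stock rods opened.

6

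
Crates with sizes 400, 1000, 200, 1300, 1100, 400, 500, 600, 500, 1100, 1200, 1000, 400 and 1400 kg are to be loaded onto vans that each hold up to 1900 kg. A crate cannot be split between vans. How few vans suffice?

7

Total = 1400 + 1300 + 1200 + 1100 + 1100 + 1000 + 1000 + 600 + 500 + 500 + 400 + 400 + 400 + 200 = 11100 kg.
Lower bound: ⌈11100/1900⌉ = 6 vans.
Also, 7 crates each exceed 950 kg, and no two of those can share a van, so at least 7 vans are needed.
A packing using 7 vans:
  van 1: 1400 + 500 = 1900
  van 2: 1300 + 600 = 1900
  van 3: 1200 + 500 + 200 = 1900
  van 4: 1100 + 400 + 400 = 1900
  van 5: 1100 + 400 = 1500
  van 6: 1000 = 1000
  van 7: 1000 = 1000
This matches the lower bound, so 7 is optimal.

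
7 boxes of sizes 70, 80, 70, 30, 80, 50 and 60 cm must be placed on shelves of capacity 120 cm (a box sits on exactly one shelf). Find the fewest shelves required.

5

Total = 80 + 80 + 70 + 70 + 60 + 50 + 30 = 440 cm.
Lower bound: ⌈440/120⌉ = 4 shelves.
A packing using 5 shelves:
  shelf 1: 80 + 30 = 110
  shelf 2: 80 = 80
  shelf 3: 70 + 50 = 120
  shelf 4: 70 = 70
  shelf 5: 60 = 60
No arrangement into 4 shelves stays within capacity, so 5 is optimal.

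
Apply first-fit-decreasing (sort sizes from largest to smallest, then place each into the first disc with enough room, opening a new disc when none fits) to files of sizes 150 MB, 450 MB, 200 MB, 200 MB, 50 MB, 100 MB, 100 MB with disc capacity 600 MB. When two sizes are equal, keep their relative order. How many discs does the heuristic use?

Sorted descending: 450, 200, 200, 150, 100, 100, 50.
  450 → disc 1 (new)  [load 450/600]
  200 → disc 2 (new)  [load 200/600]
  200 → disc 2  [load 400/600]
  150 → disc 1  [load 600/600]
  100 → disc 2  [load 500/600]
  100 → disc 2  [load 600/600]
  50 → disc 3 (new)  [load 50/600]
3 discs opened.

3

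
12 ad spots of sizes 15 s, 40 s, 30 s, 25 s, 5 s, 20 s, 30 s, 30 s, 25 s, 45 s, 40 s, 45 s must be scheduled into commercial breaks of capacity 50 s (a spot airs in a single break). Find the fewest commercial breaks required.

Total = 45 + 45 + 40 + 40 + 30 + 30 + 30 + 25 + 25 + 20 + 15 + 5 = 350 s.
Lower bound: ⌈350/50⌉ = 7 commercial breaks.
A packing using 8 commercial breaks:
  break 1: 45 + 5 = 50
  break 2: 45 = 45
  break 3: 40 = 40
  break 4: 40 = 40
  break 5: 30 + 20 = 50
  break 6: 30 + 15 = 45
  break 7: 30 = 30
  break 8: 25 + 25 = 50
No arrangement into 7 commercial breaks stays within capacity, so 8 is optimal.

8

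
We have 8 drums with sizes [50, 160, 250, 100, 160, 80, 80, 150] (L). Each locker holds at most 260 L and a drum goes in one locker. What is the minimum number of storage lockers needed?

Total = 250 + 160 + 160 + 150 + 100 + 80 + 80 + 50 = 1030 L.
Lower bound: ⌈1030/260⌉ = 4 storage lockers.
A packing using 5 storage lockers:
  locker 1: 250 = 250
  locker 2: 160 + 100 = 260
  locker 3: 160 + 80 = 240
  locker 4: 150 + 80 = 230
  locker 5: 50 = 50
No arrangement into 4 storage lockers stays within capacity, so 5 is optimal.

5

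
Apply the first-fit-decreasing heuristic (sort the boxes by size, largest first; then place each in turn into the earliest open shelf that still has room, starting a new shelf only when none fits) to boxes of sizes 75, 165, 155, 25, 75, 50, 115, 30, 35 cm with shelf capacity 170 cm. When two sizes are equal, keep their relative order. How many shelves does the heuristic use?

Sorted descending: 165, 155, 115, 75, 75, 50, 35, 30, 25.
  165 → shelf 1 (new)  [load 165/170]
  155 → shelf 2 (new)  [load 155/170]
  115 → shelf 3 (new)  [load 115/170]
  75 → shelf 4 (new)  [load 75/170]
  75 → shelf 4  [load 150/170]
  50 → shelf 3  [load 165/170]
  35 → shelf 5 (new)  [load 35/170]
  30 → shelf 5  [load 65/170]
  25 → shelf 5  [load 90/170]
5 shelves opened.

5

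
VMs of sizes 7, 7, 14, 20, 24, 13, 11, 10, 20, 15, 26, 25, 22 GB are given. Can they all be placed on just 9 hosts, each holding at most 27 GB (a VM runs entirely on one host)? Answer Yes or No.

Yes

A valid assignment using 9 hosts:
  host 1: 26 = 26
  host 2: 25 = 25
  host 3: 24 = 24
  host 4: 22 = 22
  host 5: 20 + 7 = 27
  host 6: 20 + 7 = 27
  host 7: 15 + 11 = 26
  host 8: 14 + 13 = 27
  host 9: 10 = 10
Every load is within 27 GB, so 9 hosts suffice.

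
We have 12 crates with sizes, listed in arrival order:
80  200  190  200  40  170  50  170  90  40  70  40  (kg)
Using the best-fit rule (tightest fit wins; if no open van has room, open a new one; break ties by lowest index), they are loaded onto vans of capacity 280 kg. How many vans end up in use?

5

  80 → van 1 (new)  [load 80/280]
  200 → van 1  [load 280/280]
  190 → van 2 (new)  [load 190/280]
  200 → van 3 (new)  [load 200/280]
  40 → van 3  [load 240/280]
  170 → van 4 (new)  [load 170/280]
  50 → van 2  [load 240/280]
  170 → van 5 (new)  [load 170/280]
  90 → van 4  [load 260/280]
  40 → van 2  [load 280/280]
  70 → van 5  [load 240/280]
  40 → van 3  [load 280/280]
5 vans opened.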